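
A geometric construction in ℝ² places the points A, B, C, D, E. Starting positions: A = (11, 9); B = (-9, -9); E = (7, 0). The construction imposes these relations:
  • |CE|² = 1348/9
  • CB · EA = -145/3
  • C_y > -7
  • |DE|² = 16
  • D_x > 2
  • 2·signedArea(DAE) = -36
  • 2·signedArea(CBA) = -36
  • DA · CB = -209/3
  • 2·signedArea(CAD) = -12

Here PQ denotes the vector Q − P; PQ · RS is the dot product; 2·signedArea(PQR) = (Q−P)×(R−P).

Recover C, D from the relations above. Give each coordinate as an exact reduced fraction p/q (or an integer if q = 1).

1. C_x = -11/3  [CB · EA = -145/3 ∩ 2·signedArea(CBA) = -36]
2. C_y = -6  [CB · EA = -145/3 ∩ 2·signedArea(CBA) = -36]
   → C = (-11/3, -6)
3. D_x = 3  [DA · CB = -209/3 ∩ 2·signedArea(CAD) = -12]
4. D_y = 0  [DA · CB = -209/3 ∩ 2·signedArea(CAD) = -12]
   → D = (3, 0)

C = (-11/3, -6)
D = (3, 0)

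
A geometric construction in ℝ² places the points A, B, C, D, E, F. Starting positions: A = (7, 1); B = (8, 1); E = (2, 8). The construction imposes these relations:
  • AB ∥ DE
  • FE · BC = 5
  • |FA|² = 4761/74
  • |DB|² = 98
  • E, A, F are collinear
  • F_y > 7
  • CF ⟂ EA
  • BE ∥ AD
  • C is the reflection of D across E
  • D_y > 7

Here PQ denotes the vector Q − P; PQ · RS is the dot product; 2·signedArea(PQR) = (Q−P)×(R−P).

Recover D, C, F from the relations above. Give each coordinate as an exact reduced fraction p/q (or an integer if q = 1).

1. D_x = 1  [AB ∥ DE ∩ BE ∥ AD]
2. D_y = 8  [AB ∥ DE ∩ BE ∥ AD]
   → D = (1, 8)
3. C_x = 3  [C is the reflection of D across E]
4. C_y = 8  [C is the reflection of D across E]
   → C = (3, 8)
5. F_x = 173/74  [E, A, F are collinear ∩ CF ⟂ EA]
6. F_y = 557/74  [E, A, F are collinear ∩ CF ⟂ EA]
   → F = (173/74, 557/74)

C = (3, 8)
D = (1, 8)
F = (173/74, 557/74)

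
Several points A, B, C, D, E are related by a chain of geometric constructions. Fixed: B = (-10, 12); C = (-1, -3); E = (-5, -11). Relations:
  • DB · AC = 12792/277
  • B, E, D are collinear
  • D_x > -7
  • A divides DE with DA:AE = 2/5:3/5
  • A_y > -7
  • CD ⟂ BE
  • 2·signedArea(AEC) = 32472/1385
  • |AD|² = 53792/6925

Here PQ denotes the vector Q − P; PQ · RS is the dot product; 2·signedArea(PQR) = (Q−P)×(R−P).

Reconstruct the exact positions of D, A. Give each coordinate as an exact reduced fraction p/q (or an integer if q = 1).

A = (-1631/277, -9577/1385)
D = (-1795/277, -1161/277)

1. D_x = -1795/277  [B, E, D are collinear ∩ CD ⟂ BE]
2. D_y = -1161/277  [B, E, D are collinear ∩ CD ⟂ BE]
   → D = (-1795/277, -1161/277)
3. A_x = -1631/277  [A divides DE with DA:AE = 2/5:3/5]
4. A_y = -9577/1385  [A divides DE with DA:AE = 2/5:3/5]
   → A = (-1631/277, -9577/1385)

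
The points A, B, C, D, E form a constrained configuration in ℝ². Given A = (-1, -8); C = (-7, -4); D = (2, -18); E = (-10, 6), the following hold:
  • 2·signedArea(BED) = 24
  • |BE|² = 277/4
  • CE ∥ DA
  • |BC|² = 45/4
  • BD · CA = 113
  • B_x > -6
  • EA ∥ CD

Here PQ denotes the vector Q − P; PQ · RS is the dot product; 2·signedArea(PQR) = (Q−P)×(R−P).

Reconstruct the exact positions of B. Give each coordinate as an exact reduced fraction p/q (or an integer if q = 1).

1. B_x = -11/2  [BD · CA = 113 ∩ 2·signedArea(BED) = 24]
2. B_y = -1  [BD · CA = 113 ∩ 2·signedArea(BED) = 24]
   → B = (-11/2, -1)

B = (-11/2, -1)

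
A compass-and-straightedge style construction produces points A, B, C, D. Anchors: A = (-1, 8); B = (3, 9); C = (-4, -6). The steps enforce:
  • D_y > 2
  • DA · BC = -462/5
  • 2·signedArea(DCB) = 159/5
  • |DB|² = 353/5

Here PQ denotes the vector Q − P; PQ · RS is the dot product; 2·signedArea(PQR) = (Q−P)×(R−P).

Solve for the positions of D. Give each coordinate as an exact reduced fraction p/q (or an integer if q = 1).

1. D_x = -11/5  [2·signedArea(DCB) = 159/5 ∩ DA · BC = -462/5]
2. D_y = 12/5  [2·signedArea(DCB) = 159/5 ∩ DA · BC = -462/5]
   → D = (-11/5, 12/5)

D = (-11/5, 12/5)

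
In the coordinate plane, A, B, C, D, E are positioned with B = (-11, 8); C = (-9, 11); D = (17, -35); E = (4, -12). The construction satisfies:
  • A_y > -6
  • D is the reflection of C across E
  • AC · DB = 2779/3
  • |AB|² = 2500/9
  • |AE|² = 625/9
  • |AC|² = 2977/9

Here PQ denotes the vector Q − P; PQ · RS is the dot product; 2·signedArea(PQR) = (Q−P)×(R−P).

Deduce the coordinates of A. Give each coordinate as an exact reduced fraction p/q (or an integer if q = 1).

1. A_x = -1  [line 28·x + -43·y + -604/3 = 0 ∩ |AB|² = 2500/9]
2. A_y = -16/3  [line 28·x + -43·y + -604/3 = 0 ∩ |AB|² = 2500/9]
   → A = (-1, -16/3)

A = (-1, -16/3)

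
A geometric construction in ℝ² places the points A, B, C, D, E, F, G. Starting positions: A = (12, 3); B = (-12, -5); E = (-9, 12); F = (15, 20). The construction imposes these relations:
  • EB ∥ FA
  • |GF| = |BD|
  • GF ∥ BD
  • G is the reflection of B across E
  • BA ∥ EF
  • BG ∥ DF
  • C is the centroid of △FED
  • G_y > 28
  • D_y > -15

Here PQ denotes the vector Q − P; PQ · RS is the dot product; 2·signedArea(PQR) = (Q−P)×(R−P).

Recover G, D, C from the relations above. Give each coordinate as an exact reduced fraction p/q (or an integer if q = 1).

C = (5, 6)
D = (9, -14)
G = (-6, 29)

1. G_x = -6  [G is the reflection of B across E]
2. G_y = 29  [G is the reflection of B across E]
   → G = (-6, 29)
3. D_x = 9  [BG ∥ DF ∩ GF ∥ BD]
4. D_y = -14  [BG ∥ DF ∩ GF ∥ BD]
   → D = (9, -14)
5. C_x = 5  [C is the centroid of △FED]
6. C_y = 6  [C is the centroid of △FED]
   → C = (5, 6)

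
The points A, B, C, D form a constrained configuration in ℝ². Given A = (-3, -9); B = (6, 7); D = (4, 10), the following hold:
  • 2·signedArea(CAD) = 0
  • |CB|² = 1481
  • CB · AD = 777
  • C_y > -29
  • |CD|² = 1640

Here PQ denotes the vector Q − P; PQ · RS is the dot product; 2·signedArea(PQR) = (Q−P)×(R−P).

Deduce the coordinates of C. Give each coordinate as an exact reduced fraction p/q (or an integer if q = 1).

C = (-10, -28)

1. C_x = -10  [2·signedArea(CAD) = 0 ∩ CB · AD = 777]
2. C_y = -28  [2·signedArea(CAD) = 0 ∩ CB · AD = 777]
   → C = (-10, -28)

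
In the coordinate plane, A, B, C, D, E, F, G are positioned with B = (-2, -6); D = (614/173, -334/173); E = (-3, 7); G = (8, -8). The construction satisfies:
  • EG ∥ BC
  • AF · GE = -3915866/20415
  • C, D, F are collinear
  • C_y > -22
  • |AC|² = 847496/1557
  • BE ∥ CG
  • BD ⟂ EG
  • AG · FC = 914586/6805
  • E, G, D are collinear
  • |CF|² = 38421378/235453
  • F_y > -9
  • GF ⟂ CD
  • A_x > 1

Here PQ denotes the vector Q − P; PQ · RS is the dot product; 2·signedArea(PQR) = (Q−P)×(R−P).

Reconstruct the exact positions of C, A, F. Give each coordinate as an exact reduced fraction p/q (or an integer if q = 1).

1. C_x = 9  [BE ∥ CG ∩ EG ∥ BC]
2. C_y = -21  [BE ∥ CG ∩ EG ∥ BC]
   → C = (9, -21)
3. F_x = 6462216/1177265  [C, D, F are collinear ∩ GF ⟂ CD]
4. F_y = -10263048/1177265  [C, D, F are collinear ∩ GF ⟂ CD]
   → F = (6462216/1177265, -10263048/1177265)
5. A_x = 709/519  [AG · FC = 914586/6805 ∩ AF · GE = -3915866/20415]
6. A_y = 181/173  [AG · FC = 914586/6805 ∩ AF · GE = -3915866/20415]
   → A = (709/519, 181/173)

A = (709/519, 181/173)
C = (9, -21)
F = (6462216/1177265, -10263048/1177265)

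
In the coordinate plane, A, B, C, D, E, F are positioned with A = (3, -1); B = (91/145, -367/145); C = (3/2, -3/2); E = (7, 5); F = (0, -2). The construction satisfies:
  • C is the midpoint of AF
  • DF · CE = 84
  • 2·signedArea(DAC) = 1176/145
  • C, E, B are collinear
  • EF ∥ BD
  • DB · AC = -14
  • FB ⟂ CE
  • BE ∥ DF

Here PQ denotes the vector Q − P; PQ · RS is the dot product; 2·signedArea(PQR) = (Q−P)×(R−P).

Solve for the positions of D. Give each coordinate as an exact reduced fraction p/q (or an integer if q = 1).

1. D_x = -924/145  [BE ∥ DF ∩ EF ∥ BD]
2. D_y = -1382/145  [BE ∥ DF ∩ EF ∥ BD]
   → D = (-924/145, -1382/145)

D = (-924/145, -1382/145)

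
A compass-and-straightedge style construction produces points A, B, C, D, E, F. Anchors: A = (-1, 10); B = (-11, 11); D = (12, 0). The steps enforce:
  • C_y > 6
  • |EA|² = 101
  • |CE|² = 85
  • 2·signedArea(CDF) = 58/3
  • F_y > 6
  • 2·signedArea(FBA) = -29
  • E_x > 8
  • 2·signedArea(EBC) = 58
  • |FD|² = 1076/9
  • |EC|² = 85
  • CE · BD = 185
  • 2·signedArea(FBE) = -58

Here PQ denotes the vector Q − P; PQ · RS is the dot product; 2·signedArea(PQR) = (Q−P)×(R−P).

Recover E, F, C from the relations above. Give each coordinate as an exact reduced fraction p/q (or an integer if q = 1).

C = (0, 7)
E = (9, 9)
F = (10/3, 20/3)

1. F_x = 10/3  [line 1·x + 10·y + -70 = 0 ∩ |FD|² = 1076/9]
2. F_y = 20/3  [line 1·x + 10·y + -70 = 0 ∩ |FD|² = 1076/9]
   → F = (10/3, 20/3)
3. E_x = 9  [line -13/3·x + -43/3·y + 168 = 0 ∩ |EA|² = 101]
4. E_y = 9  [line -13/3·x + -43/3·y + 168 = 0 ∩ |EA|² = 101]
   → E = (9, 9)
5. C_x = 0  [2·signedArea(EBC) = 58 ∩ CE · BD = 185]
6. C_y = 7  [2·signedArea(EBC) = 58 ∩ CE · BD = 185]
   → C = (0, 7)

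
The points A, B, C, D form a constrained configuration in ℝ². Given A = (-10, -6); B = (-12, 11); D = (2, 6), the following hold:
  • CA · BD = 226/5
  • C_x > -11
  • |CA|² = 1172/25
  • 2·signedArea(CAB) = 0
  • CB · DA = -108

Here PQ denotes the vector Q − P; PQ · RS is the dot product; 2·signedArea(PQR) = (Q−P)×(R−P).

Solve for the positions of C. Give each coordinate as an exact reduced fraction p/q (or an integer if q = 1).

1. C_x = -54/5  [2·signedArea(CAB) = 0 ∩ CA · BD = 226/5]
2. C_y = 4/5  [2·signedArea(CAB) = 0 ∩ CA · BD = 226/5]
   → C = (-54/5, 4/5)

C = (-54/5, 4/5)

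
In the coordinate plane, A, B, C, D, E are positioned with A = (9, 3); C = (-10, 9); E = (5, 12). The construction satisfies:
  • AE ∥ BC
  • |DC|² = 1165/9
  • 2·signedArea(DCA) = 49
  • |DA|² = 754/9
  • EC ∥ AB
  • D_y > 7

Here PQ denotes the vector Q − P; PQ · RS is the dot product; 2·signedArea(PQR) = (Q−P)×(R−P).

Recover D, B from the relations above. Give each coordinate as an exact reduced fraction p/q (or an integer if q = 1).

B = (-6, 0)
D = (4/3, 8)

1. D_x = 4/3  [line 6·x + 19·y + -160 = 0 ∩ |DA|² = 754/9]
2. D_y = 8  [line 6·x + 19·y + -160 = 0 ∩ |DA|² = 754/9]
   → D = (4/3, 8)
3. B_x = -6  [AE ∥ BC ∩ EC ∥ AB]
4. B_y = 0  [AE ∥ BC ∩ EC ∥ AB]
   → B = (-6, 0)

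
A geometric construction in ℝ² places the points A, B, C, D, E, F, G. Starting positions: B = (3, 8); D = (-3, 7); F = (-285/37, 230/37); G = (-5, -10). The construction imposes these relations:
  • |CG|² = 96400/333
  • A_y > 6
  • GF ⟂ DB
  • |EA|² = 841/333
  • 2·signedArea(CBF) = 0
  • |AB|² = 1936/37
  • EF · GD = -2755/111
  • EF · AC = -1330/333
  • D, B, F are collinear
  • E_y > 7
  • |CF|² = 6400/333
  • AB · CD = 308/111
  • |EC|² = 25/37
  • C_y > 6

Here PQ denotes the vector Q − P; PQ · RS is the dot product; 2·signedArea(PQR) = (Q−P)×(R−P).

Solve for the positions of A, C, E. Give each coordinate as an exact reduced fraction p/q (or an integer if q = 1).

1. C_x = -125/37  [line 66/37·x + -396/37·y + 2970/37 = 0 ∩ |CF|² = 6400/333]
2. C_y = 770/111  [line 66/37·x + -396/37·y + 2970/37 = 0 ∩ |CF|² = 6400/333]
   → C = (-125/37, 770/111)
3. A_x = -153/37  [line -14/37·x + -7/111·y + -42/37 = 0 ∩ |AB|² = 1936/37]
4. A_y = 252/37  [line -14/37·x + -7/111·y + -42/37 = 0 ∩ |AB|² = 1936/37]
   → A = (-153/37, 252/37)
5. E_x = -95/37  [EF · GD = -2755/111 ∩ EF · AC = -1330/333]
6. E_y = 785/111  [EF · GD = -2755/111 ∩ EF · AC = -1330/333]
   → E = (-95/37, 785/111)

A = (-153/37, 252/37)
C = (-125/37, 770/111)
E = (-95/37, 785/111)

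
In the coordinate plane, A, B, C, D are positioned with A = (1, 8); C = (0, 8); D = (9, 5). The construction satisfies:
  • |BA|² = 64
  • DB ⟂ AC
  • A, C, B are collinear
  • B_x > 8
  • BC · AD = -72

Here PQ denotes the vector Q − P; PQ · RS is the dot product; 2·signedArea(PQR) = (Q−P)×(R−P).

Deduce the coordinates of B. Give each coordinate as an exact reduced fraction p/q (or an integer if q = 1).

1. B_x = 9  [A, C, B are collinear ∩ DB ⟂ AC]
2. B_y = 8  [A, C, B are collinear ∩ DB ⟂ AC]
   → B = (9, 8)

B = (9, 8)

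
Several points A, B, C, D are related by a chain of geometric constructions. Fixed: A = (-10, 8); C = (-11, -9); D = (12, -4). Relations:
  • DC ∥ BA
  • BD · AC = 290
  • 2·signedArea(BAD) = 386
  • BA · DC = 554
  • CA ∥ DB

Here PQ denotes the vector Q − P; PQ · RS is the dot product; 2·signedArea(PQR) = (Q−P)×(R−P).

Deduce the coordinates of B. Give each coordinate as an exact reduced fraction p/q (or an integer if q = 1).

B = (13, 13)

1. B_x = 13  [DC ∥ BA ∩ CA ∥ DB]
2. B_y = 13  [DC ∥ BA ∩ CA ∥ DB]
   → B = (13, 13)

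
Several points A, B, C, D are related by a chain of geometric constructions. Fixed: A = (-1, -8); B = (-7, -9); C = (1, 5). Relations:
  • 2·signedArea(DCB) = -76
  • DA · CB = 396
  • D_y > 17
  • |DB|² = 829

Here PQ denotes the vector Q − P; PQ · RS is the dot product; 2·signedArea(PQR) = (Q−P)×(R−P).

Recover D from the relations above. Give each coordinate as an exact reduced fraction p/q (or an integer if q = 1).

D = (3, 18)

1. D_x = 3  [2·signedArea(DCB) = -76 ∩ DA · CB = 396]
2. D_y = 18  [2·signedArea(DCB) = -76 ∩ DA · CB = 396]
   → D = (3, 18)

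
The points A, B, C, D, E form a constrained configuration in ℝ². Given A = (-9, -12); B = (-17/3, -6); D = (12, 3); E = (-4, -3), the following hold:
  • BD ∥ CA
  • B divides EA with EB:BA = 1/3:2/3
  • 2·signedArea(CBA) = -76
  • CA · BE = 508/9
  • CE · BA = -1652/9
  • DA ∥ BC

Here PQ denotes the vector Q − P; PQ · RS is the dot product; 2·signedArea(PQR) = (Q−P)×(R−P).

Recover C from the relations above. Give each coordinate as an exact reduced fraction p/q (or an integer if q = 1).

1. C_x = -80/3  [BD ∥ CA ∩ DA ∥ BC]
2. C_y = -21  [BD ∥ CA ∩ DA ∥ BC]
   → C = (-80/3, -21)

C = (-80/3, -21)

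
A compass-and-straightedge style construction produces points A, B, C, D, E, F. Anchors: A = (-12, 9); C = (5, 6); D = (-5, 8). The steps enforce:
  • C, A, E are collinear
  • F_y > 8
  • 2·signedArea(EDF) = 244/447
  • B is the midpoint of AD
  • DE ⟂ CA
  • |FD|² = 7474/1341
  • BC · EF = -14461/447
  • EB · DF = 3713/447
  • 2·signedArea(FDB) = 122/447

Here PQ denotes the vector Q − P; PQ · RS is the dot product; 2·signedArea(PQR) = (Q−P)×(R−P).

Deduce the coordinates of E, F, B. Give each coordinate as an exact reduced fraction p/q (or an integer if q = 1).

1. E_x = -751/149  [C, A, E are collinear ∩ DE ⟂ CA]
2. E_y = 1158/149  [C, A, E are collinear ∩ DE ⟂ CA]
   → E = (-751/149, 1158/149)
3. B_x = -17/2  [B is the midpoint of AD]
4. B_y = 17/2  [B is the midpoint of AD]
   → B = (-17/2, 17/2)
5. F_x = -3284/447  [2·signedArea(FDB) = 122/447 ∩ BC · EF = -14461/447]
6. F_y = 3691/447  [2·signedArea(FDB) = 122/447 ∩ BC · EF = -14461/447]
   → F = (-3284/447, 3691/447)

B = (-17/2, 17/2)
E = (-751/149, 1158/149)
F = (-3284/447, 3691/447)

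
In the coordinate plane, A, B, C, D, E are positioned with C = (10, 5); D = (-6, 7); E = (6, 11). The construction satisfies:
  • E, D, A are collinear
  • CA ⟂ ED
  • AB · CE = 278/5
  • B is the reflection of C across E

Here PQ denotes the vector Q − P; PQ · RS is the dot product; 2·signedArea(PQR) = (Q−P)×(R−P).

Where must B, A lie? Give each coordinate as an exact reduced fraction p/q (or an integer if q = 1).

1. B_x = 2  [B is the reflection of C across E]
2. B_y = 17  [B is the reflection of C across E]
   → B = (2, 17)
3. A_x = 39/5  [E, D, A are collinear ∩ CA ⟂ ED]
4. A_y = 58/5  [E, D, A are collinear ∩ CA ⟂ ED]
   → A = (39/5, 58/5)

A = (39/5, 58/5)
B = (2, 17)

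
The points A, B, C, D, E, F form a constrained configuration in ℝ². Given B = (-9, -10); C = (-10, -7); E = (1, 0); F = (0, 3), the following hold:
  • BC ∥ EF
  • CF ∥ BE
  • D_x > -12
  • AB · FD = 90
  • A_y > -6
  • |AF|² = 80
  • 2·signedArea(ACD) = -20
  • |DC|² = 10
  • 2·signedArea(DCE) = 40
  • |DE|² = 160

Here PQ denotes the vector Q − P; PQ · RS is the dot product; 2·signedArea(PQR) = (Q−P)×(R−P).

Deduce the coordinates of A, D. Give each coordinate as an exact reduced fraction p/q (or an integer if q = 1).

A = (-4, -5)
D = (-11, -4)

1. D_x = -11  [line -7·x + 11·y + -33 = 0 ∩ |DC|² = 10]
2. D_y = -4  [line -7·x + 11·y + -33 = 0 ∩ |DC|² = 10]
   → D = (-11, -4)
3. A_x = -4  [AB · FD = 90 ∩ 2·signedArea(ACD) = -20]
4. A_y = -5  [AB · FD = 90 ∩ 2·signedArea(ACD) = -20]
   → A = (-4, -5)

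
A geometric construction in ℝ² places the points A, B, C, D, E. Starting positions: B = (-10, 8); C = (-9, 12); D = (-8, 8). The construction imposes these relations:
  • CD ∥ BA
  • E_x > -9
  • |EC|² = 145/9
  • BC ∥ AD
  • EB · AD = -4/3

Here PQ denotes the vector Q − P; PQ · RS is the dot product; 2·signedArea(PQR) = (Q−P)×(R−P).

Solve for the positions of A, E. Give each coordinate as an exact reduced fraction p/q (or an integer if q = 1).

1. A_x = -9  [BC ∥ AD ∩ CD ∥ BA]
2. A_y = 4  [BC ∥ AD ∩ CD ∥ BA]
   → A = (-9, 4)
3. E_x = -26/3  [line -1·x + -4·y + 70/3 = 0 ∩ |EC|² = 145/9]
4. E_y = 8  [line -1·x + -4·y + 70/3 = 0 ∩ |EC|² = 145/9]
   → E = (-26/3, 8)

A = (-9, 4)
E = (-26/3, 8)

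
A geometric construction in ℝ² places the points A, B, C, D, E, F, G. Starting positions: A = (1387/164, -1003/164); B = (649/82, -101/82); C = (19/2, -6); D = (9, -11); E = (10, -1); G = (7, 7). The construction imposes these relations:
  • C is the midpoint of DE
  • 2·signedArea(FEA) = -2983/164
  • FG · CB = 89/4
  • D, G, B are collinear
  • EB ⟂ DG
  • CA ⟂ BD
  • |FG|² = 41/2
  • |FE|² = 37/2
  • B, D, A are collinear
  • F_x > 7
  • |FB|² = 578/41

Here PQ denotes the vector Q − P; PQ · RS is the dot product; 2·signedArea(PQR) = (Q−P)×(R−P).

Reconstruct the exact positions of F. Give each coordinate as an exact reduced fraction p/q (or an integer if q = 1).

1. F_x = 15/2  [2·signedArea(FEA) = -2983/164 ∩ FG · CB = 89/4]
2. F_y = 5/2  [2·signedArea(FEA) = -2983/164 ∩ FG · CB = 89/4]
   → F = (15/2, 5/2)

F = (15/2, 5/2)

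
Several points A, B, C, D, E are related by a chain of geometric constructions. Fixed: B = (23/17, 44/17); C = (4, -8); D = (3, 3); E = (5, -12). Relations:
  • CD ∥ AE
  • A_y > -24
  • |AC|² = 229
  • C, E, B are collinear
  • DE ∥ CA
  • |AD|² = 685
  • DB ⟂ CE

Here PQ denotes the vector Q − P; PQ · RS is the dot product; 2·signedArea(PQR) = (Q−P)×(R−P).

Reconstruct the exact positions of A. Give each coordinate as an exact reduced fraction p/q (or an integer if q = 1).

1. A_x = 6  [CD ∥ AE ∩ DE ∥ CA]
2. A_y = -23  [CD ∥ AE ∩ DE ∥ CA]
   → A = (6, -23)

A = (6, -23)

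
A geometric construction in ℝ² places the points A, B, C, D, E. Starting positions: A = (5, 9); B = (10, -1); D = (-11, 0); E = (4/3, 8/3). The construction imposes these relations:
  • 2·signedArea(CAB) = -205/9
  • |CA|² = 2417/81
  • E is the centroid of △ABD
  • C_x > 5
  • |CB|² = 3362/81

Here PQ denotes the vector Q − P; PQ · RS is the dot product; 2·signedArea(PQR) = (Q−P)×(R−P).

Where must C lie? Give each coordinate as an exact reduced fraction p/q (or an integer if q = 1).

C = (49/9, 32/9)

1. C_x = 49/9  [line 10·x + 5·y + -650/9 = 0 ∩ |CA|² = 2417/81]
2. C_y = 32/9  [line 10·x + 5·y + -650/9 = 0 ∩ |CA|² = 2417/81]
   → C = (49/9, 32/9)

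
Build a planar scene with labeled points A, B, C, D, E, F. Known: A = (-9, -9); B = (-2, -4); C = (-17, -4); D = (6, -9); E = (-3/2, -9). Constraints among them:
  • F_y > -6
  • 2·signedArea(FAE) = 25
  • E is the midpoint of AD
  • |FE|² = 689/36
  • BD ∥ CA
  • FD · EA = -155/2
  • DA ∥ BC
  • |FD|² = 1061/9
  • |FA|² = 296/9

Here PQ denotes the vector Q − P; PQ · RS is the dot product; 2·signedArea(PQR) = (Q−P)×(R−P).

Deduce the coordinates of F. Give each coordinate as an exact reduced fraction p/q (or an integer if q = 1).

1. F_x = -13/3  [2·signedArea(FAE) = 25 ∩ FD · EA = -155/2]
2. F_y = -17/3  [2·signedArea(FAE) = 25 ∩ FD · EA = -155/2]
   → F = (-13/3, -17/3)

F = (-13/3, -17/3)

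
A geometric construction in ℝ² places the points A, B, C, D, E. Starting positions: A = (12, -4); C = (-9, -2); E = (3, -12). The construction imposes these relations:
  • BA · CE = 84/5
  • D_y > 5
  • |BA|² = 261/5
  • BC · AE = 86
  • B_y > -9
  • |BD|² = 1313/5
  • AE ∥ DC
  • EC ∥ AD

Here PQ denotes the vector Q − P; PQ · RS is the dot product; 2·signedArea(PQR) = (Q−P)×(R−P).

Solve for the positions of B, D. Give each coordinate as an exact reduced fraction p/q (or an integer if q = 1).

1. B_x = 33/5  [BA · CE = 84/5 ∩ BC · AE = 86]
2. B_y = -44/5  [BA · CE = 84/5 ∩ BC · AE = 86]
   → B = (33/5, -44/5)
3. D_x = 0  [AE ∥ DC ∩ EC ∥ AD]
4. D_y = 6  [AE ∥ DC ∩ EC ∥ AD]
   → D = (0, 6)

B = (33/5, -44/5)
D = (0, 6)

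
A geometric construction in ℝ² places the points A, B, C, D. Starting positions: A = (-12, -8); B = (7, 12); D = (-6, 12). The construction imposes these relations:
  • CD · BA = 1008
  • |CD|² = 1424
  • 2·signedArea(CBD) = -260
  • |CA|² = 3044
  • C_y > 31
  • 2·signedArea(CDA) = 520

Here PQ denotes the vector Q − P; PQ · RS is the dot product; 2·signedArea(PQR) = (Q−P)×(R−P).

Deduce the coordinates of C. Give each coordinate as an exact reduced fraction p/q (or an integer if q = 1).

1. C_x = 26  [2·signedArea(CBD) = -260 ∩ 2·signedArea(CDA) = 520]
2. C_y = 32  [2·signedArea(CBD) = -260 ∩ 2·signedArea(CDA) = 520]
   → C = (26, 32)

C = (26, 32)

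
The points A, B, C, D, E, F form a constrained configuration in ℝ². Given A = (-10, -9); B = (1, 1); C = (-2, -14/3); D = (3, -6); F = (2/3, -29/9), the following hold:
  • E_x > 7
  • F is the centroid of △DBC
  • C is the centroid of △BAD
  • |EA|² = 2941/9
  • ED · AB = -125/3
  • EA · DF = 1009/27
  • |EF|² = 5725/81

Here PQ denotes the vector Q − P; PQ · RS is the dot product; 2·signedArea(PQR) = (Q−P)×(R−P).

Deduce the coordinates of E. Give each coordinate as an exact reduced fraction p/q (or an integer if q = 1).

1. E_x = 8  [ED · AB = -125/3 ∩ EA · DF = 1009/27]
2. E_y = -22/3  [ED · AB = -125/3 ∩ EA · DF = 1009/27]
   → E = (8, -22/3)

E = (8, -22/3)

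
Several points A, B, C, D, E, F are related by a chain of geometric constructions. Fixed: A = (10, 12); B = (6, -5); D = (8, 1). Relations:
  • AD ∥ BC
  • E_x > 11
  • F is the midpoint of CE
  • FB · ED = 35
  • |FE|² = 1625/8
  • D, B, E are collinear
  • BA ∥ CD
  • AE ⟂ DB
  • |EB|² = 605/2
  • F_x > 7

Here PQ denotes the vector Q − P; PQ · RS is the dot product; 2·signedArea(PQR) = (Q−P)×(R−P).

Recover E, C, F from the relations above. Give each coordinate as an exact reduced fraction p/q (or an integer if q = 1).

1. E_x = 23/2  [D, B, E are collinear ∩ AE ⟂ DB]
2. E_y = 23/2  [D, B, E are collinear ∩ AE ⟂ DB]
   → E = (23/2, 23/2)
3. C_x = 4  [BA ∥ CD ∩ AD ∥ BC]
4. C_y = -16  [BA ∥ CD ∩ AD ∥ BC]
   → C = (4, -16)
5. F_x = 31/4  [F is the midpoint of CE]
6. F_y = -9/4  [F is the midpoint of CE]
   → F = (31/4, -9/4)

C = (4, -16)
E = (23/2, 23/2)
F = (31/4, -9/4)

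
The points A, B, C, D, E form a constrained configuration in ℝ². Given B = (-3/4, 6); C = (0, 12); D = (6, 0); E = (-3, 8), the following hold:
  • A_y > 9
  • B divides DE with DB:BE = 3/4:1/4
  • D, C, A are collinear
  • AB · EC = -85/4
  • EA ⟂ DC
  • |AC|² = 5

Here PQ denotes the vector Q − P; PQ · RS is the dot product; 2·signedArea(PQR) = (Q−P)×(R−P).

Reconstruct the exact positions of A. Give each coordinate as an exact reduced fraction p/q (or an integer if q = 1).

1. A_x = 1  [D, C, A are collinear ∩ EA ⟂ DC]
2. A_y = 10  [D, C, A are collinear ∩ EA ⟂ DC]
   → A = (1, 10)

A = (1, 10)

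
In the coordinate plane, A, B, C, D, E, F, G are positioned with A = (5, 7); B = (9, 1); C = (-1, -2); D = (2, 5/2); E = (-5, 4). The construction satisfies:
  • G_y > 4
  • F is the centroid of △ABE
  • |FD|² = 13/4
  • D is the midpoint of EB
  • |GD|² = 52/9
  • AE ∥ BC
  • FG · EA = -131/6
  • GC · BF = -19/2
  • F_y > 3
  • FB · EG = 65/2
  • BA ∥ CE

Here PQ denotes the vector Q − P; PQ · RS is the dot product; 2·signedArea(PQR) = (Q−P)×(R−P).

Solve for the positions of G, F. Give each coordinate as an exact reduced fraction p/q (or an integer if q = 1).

1. F_x = 3  [F is the centroid of △ABE]
2. F_y = 4  [F is the centroid of △ABE]
   → F = (3, 4)
3. G_x = 2/3  [GC · BF = -19/2 ∩ FG · EA = -131/6]
4. G_y = 9/2  [GC · BF = -19/2 ∩ FG · EA = -131/6]
   → G = (2/3, 9/2)

F = (3, 4)
G = (2/3, 9/2)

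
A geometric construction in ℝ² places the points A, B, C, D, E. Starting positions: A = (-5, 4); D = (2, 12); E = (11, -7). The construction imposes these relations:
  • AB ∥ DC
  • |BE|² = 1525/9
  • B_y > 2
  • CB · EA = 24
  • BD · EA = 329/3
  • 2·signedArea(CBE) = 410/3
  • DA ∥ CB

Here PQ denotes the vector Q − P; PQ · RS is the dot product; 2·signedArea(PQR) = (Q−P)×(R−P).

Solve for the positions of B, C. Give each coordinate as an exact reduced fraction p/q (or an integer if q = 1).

1. B_x = 8/3  [line 16·x + -11·y + -29/3 = 0 ∩ |BE|² = 1525/9]
2. B_y = 3  [line 16·x + -11·y + -29/3 = 0 ∩ |BE|² = 1525/9]
   → B = (8/3, 3)
3. C_x = 29/3  [DA ∥ CB ∩ AB ∥ DC]
4. C_y = 11  [DA ∥ CB ∩ AB ∥ DC]
   → C = (29/3, 11)

B = (8/3, 3)
C = (29/3, 11)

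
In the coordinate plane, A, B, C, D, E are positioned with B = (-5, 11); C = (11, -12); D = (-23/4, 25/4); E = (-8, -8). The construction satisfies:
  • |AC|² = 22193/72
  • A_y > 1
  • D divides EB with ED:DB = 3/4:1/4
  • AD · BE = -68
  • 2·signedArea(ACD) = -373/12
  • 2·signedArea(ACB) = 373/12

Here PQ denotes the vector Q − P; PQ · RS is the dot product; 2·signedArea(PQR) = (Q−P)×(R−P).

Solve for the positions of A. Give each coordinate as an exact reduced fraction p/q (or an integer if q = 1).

A = (1/12, 7/4)

1. A_x = 1/12  [2·signedArea(ACD) = -373/12 ∩ AD · BE = -68]
2. A_y = 7/4  [2·signedArea(ACD) = -373/12 ∩ AD · BE = -68]
   → A = (1/12, 7/4)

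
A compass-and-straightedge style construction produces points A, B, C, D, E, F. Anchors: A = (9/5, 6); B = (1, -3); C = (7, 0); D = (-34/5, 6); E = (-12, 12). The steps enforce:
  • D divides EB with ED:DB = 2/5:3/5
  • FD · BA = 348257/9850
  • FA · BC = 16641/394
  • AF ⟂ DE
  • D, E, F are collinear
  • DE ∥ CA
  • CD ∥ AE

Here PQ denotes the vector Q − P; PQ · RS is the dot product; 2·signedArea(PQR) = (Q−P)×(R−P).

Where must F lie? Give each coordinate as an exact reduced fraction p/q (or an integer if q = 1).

F = (-6129/1970, 687/394)

1. F_x = -6129/1970  [D, E, F are collinear ∩ AF ⟂ DE]
2. F_y = 687/394  [D, E, F are collinear ∩ AF ⟂ DE]
   → F = (-6129/1970, 687/394)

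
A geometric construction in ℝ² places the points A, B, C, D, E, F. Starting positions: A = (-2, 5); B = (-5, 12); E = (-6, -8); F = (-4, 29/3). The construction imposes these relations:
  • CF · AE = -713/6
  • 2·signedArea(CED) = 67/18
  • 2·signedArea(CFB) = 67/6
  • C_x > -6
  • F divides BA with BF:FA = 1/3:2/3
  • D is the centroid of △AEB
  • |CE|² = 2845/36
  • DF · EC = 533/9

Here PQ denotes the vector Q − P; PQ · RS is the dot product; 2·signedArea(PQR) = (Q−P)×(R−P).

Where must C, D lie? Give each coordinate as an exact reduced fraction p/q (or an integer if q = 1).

C = (-5, 5/6)
D = (-13/3, 3)

1. C_x = -5  [2·signedArea(CFB) = 67/6 ∩ CF · AE = -713/6]
2. C_y = 5/6  [2·signedArea(CFB) = 67/6 ∩ CF · AE = -713/6]
   → C = (-5, 5/6)
3. D_x = -13/3  [D is the centroid of △AEB]
4. D_y = 3  [D is the centroid of △AEB]
   → D = (-13/3, 3)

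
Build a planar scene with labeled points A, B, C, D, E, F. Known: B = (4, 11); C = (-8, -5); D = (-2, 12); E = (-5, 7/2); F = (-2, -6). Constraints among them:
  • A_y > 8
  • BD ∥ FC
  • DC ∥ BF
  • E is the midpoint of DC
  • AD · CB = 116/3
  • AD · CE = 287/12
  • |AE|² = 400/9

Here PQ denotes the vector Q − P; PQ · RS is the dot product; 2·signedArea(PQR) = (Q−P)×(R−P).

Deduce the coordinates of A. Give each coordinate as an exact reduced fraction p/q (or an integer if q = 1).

A = (-1, 53/6)

1. A_x = -1  [AD · CB = 116/3 ∩ AD · CE = 287/12]
2. A_y = 53/6  [AD · CB = 116/3 ∩ AD · CE = 287/12]
   → A = (-1, 53/6)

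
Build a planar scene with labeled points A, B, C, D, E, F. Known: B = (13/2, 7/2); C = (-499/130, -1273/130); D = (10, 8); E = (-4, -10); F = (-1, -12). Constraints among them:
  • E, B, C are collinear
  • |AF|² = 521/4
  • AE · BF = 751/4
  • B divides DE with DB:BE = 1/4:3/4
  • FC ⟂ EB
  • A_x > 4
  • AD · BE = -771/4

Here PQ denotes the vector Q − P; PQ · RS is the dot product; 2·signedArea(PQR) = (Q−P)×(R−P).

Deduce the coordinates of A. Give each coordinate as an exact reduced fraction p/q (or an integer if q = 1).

A = (9/2, -2)

1. A_x = 9/2  [AD · BE = -771/4 ∩ AE · BF = 751/4]
2. A_y = -2  [AD · BE = -771/4 ∩ AE · BF = 751/4]
   → A = (9/2, -2)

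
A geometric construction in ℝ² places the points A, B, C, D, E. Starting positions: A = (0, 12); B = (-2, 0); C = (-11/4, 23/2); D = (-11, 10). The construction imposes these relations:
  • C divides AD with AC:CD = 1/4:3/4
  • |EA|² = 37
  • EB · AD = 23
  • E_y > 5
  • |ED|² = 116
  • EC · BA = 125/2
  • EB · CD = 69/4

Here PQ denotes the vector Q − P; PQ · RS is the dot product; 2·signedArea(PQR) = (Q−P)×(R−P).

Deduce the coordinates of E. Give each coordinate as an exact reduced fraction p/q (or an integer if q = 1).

1. E_x = -1  [EC · BA = 125/2 ∩ EB · AD = 23]
2. E_y = 6  [EC · BA = 125/2 ∩ EB · AD = 23]
   → E = (-1, 6)

E = (-1, 6)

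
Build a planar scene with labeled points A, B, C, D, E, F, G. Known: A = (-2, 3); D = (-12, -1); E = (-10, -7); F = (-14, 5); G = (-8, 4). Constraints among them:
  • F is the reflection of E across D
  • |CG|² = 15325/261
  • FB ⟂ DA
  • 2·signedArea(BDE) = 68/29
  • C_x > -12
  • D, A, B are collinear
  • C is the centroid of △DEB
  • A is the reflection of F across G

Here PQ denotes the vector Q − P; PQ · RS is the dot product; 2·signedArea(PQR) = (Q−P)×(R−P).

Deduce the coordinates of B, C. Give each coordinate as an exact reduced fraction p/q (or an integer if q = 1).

B = (-338/29, -25/29)
C = (-976/87, -257/87)

1. B_x = -338/29  [D, A, B are collinear ∩ FB ⟂ DA]
2. B_y = -25/29  [D, A, B are collinear ∩ FB ⟂ DA]
   → B = (-338/29, -25/29)
3. C_x = -976/87  [C is the centroid of △DEB]
4. C_y = -257/87  [C is the centroid of △DEB]
   → C = (-976/87, -257/87)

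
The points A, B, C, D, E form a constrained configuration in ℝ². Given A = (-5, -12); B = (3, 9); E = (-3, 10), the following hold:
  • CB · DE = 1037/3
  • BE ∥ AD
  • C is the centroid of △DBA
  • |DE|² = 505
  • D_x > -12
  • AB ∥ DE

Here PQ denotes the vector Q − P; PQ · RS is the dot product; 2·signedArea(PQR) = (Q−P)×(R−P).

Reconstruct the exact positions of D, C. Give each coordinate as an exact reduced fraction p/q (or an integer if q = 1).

1. D_x = -11  [AB ∥ DE ∩ BE ∥ AD]
2. D_y = -11  [AB ∥ DE ∩ BE ∥ AD]
   → D = (-11, -11)
3. C_x = -13/3  [C is the centroid of △DBA]
4. C_y = -14/3  [C is the centroid of △DBA]
   → C = (-13/3, -14/3)

C = (-13/3, -14/3)
D = (-11, -11)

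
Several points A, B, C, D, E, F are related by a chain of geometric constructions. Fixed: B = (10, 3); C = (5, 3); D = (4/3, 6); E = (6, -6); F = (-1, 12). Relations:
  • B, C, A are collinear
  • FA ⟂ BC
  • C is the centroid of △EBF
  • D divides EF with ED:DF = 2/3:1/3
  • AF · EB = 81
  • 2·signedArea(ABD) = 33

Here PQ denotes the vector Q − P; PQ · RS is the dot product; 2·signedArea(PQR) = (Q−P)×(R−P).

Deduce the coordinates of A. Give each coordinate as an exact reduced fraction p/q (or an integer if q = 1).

1. A_x = -1  [B, C, A are collinear ∩ FA ⟂ BC]
2. A_y = 3  [B, C, A are collinear ∩ FA ⟂ BC]
   → A = (-1, 3)

A = (-1, 3)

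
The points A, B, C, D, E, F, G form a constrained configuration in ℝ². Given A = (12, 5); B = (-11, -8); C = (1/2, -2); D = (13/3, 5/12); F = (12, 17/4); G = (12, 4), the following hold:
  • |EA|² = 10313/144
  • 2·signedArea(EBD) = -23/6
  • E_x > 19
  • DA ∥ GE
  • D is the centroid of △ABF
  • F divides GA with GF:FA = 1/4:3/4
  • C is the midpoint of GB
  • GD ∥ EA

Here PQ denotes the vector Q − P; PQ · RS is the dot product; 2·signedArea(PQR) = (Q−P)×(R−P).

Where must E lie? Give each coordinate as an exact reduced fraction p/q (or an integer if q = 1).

E = (59/3, 103/12)

1. E_x = 59/3  [GD ∥ EA ∩ DA ∥ GE]
2. E_y = 103/12  [GD ∥ EA ∩ DA ∥ GE]
   → E = (59/3, 103/12)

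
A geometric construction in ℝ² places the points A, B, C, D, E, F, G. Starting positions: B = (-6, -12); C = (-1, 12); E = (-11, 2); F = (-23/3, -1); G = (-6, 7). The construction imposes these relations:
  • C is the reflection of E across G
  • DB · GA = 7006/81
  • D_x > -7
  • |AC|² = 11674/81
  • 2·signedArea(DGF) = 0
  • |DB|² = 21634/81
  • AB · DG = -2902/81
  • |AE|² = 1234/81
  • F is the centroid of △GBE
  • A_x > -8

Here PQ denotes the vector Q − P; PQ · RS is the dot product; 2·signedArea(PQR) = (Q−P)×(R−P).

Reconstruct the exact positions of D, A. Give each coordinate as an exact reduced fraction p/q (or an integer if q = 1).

A = (-64/9, 5/3)
D = (-59/9, 13/3)

1. D_x = -59/9  [line 8·x + -5/3·y + 179/3 = 0 ∩ |DB|² = 21634/81]
2. D_y = 13/3  [line 8·x + -5/3·y + 179/3 = 0 ∩ |DB|² = 21634/81]
   → D = (-59/9, 13/3)
3. A_x = -64/9  [AB · DG = -2902/81 ∩ DB · GA = 7006/81]
4. A_y = 5/3  [AB · DG = -2902/81 ∩ DB · GA = 7006/81]
   → A = (-64/9, 5/3)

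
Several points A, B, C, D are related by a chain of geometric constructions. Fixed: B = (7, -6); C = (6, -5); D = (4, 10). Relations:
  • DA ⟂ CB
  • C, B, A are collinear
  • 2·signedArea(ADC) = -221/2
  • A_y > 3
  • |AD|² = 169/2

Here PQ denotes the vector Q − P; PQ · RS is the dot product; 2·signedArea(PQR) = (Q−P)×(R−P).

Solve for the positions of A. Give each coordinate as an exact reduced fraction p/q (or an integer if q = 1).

A = (-5/2, 7/2)

1. A_x = -5/2  [C, B, A are collinear ∩ DA ⟂ CB]
2. A_y = 7/2  [C, B, A are collinear ∩ DA ⟂ CB]
   → A = (-5/2, 7/2)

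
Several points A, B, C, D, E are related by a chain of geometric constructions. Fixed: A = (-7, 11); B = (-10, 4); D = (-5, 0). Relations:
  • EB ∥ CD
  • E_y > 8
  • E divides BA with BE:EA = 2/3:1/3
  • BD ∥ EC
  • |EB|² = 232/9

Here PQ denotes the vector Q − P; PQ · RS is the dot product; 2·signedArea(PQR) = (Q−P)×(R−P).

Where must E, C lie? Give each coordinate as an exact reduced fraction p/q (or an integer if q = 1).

1. E_x = -8  [E divides BA with BE:EA = 2/3:1/3]
2. E_y = 26/3  [E divides BA with BE:EA = 2/3:1/3]
   → E = (-8, 26/3)
3. C_x = -3  [EB ∥ CD ∩ BD ∥ EC]
4. C_y = 14/3  [EB ∥ CD ∩ BD ∥ EC]
   → C = (-3, 14/3)

C = (-3, 14/3)
E = (-8, 26/3)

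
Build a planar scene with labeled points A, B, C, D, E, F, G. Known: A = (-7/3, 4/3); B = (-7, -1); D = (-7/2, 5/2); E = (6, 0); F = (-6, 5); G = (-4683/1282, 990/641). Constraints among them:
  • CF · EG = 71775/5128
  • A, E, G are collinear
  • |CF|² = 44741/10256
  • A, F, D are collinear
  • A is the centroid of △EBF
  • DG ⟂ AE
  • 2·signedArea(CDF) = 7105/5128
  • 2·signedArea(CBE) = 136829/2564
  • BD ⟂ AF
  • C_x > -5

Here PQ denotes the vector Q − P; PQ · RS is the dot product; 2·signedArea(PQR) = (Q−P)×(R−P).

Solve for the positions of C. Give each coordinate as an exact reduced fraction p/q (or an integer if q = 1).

C = (-12375/2564, 4195/1282)

1. C_x = -12375/2564  [CF · EG = 71775/5128 ∩ 2·signedArea(CBE) = 136829/2564]
2. C_y = 4195/1282  [CF · EG = 71775/5128 ∩ 2·signedArea(CBE) = 136829/2564]
   → C = (-12375/2564, 4195/1282)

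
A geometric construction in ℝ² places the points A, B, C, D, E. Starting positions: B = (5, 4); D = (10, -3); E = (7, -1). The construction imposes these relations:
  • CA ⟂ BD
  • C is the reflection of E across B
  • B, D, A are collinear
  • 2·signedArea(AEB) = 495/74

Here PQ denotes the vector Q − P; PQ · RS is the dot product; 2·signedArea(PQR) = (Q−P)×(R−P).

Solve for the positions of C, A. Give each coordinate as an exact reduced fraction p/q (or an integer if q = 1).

1. C_x = 3  [C is the reflection of E across B]
2. C_y = 9  [C is the reflection of E across B]
   → C = (3, 9)
3. A_x = 145/74  [B, D, A are collinear ∩ CA ⟂ BD]
4. A_y = 611/74  [B, D, A are collinear ∩ CA ⟂ BD]
   → A = (145/74, 611/74)

A = (145/74, 611/74)
C = (3, 9)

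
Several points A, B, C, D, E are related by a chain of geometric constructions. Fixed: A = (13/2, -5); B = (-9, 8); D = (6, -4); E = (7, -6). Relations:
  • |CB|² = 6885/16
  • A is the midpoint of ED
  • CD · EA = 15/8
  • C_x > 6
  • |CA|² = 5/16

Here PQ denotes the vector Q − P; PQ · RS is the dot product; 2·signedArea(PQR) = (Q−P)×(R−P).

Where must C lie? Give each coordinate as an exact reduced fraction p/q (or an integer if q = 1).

1. C_x = 27/4  [line 1/2·x + -1·y + -71/8 = 0 ∩ |CB|² = 6885/16]
2. C_y = -11/2  [line 1/2·x + -1·y + -71/8 = 0 ∩ |CB|² = 6885/16]
   → C = (27/4, -11/2)

C = (27/4, -11/2)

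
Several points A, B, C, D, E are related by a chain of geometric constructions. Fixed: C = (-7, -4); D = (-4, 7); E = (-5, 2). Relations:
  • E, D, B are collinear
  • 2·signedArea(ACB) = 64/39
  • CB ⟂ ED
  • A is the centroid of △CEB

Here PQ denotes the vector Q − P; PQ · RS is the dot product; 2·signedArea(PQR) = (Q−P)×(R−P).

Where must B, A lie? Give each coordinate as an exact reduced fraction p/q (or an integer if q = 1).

A = (-79/13, -80/39)
B = (-81/13, -54/13)

1. B_x = -81/13  [E, D, B are collinear ∩ CB ⟂ ED]
2. B_y = -54/13  [E, D, B are collinear ∩ CB ⟂ ED]
   → B = (-81/13, -54/13)
3. A_x = -79/13  [A is the centroid of △CEB]
4. A_y = -80/39  [A is the centroid of △CEB]
   → A = (-79/13, -80/39)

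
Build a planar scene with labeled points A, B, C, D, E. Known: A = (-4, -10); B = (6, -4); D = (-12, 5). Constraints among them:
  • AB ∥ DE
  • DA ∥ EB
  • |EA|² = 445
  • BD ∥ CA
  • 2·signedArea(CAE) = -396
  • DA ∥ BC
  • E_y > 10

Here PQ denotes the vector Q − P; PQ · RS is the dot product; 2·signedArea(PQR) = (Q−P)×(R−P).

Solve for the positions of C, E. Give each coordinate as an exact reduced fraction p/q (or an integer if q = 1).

C = (14, -19)
E = (-2, 11)

1. C_x = 14  [BD ∥ CA ∩ DA ∥ BC]
2. C_y = -19  [BD ∥ CA ∩ DA ∥ BC]
   → C = (14, -19)
3. E_x = -2  [DA ∥ EB ∩ AB ∥ DE]
4. E_y = 11  [DA ∥ EB ∩ AB ∥ DE]
   → E = (-2, 11)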